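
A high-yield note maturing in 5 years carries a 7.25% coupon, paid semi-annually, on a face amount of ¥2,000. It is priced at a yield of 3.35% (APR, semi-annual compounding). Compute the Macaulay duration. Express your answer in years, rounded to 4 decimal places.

Periodic yield y = 0.01675. Discount each cash flow and weight by its period:
  t   CF        PV=CF/(1+0.01675)^t    t·PV
  1        72.50        71.3056        71.3056
  2        72.50        70.1309       140.2619
  3        72.50        68.9756       206.9268
  4        72.50        67.8393       271.3572
  5        72.50        66.7217       333.6085
  6        72.50        65.6225       393.7351
  7        72.50        64.5415       451.7902
  8        72.50        63.4782       507.8255
  9        72.50        62.4324       561.8920
  10    2,072.50     1,755.3056    17,553.0556
  Σ                  2,356.3533    20,491.7584
Price P = Σ PV = 2,356.3533.
Macaulay duration = Σ(t·PV) / P = 20,491.7584 / 2,356.3533 = 8.69639 half-year periods.
In years: 8.69639 / 2 = 4.34819 years.

4.3482 years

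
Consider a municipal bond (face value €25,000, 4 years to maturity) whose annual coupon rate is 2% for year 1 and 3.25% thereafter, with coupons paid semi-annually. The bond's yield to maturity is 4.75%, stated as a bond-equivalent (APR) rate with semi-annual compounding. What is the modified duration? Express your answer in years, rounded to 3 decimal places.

Periodic yield y = 0.02375. First find Macaulay duration:
  t   CF        PV=CF/(1+0.02375)^t    t·PV
  1       250.00       244.2002       244.2002
  2       250.00       238.5350       477.0701
  3       406.25       378.6270     1,135.8811
  4       406.25       369.8433     1,479.3731
  5       406.25       361.2633     1,806.3163
  6       406.25       352.8823     2,117.2938
  7       406.25       344.6958     2,412.8705
  8    25,406.25    21,056.6486   168,453.1886
  Σ                 23,346.6955   178,126.1938
P = 23,346.6955; Macaulay duration = 178,126.1938 / 23,346.6955 = 7.62961 half-year periods = 3.81481 years.
Modified duration = D_Mac / (1 + y) = 3.81481 / 1.02375 = 3.72631 years.

3.726 years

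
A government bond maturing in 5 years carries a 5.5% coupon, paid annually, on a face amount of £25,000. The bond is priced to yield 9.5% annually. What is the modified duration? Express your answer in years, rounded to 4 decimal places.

4.0693 years

Periodic yield y = 0.095. First find Macaulay duration:
  t   CF        PV=CF/(1+0.095)^t    t·PV
  1     1,375.00     1,255.7078     1,255.7078
  2     1,375.00     1,146.7651     2,293.5302
  3     1,375.00     1,047.2740     3,141.8221
  4     1,375.00       956.4147     3,825.6586
  5    26,375.00    16,754.1297    83,770.6484
  Σ                 21,160.2912    94,287.3670
P = 21,160.2912; Macaulay duration = 94,287.3670 / 21,160.2912 = 4.45586 years.
Modified duration = D_Mac / (1 + y) = 4.45586 / 1.095 = 4.06928 years.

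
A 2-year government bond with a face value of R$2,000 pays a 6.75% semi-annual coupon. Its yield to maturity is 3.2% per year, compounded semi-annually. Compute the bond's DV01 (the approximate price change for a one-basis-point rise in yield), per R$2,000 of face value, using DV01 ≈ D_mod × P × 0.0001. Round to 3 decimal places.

R$0.401

Periodic yield y = 0.016.
  t   CF        PV=CF/(1+0.016)^t    t·PV
  1        67.50        66.4370        66.4370
  2        67.50        65.3908       130.7815
  3        67.50        64.3610       193.0829
  4     2,067.50     1,940.3081     7,761.2322
  Σ                  2,136.4968     8,151.5337
P = 2,136.4968; D_Mac = 3.81537 half-year periods = 1.90769 yrs; D_mod = 1.87764 yrs.
DV01 ≈ 1.87764 × 2,136.4968 × 0.0001 = 0.401158.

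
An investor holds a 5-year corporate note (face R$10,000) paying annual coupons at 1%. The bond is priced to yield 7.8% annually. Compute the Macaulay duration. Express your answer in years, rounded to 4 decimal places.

Periodic yield y = 0.078. Discount each cash flow and weight by its year:
  t   CF        PV=CF/(1+0.078)^t    t·PV
  1       100.00        92.7644        92.7644
  2       100.00        86.0523       172.1046
  3       100.00        79.8259       239.4776
  4       100.00        74.0500       296.1999
  5    10,100.00     6,937.8926    34,689.4628
  Σ                  7,270.5851    35,490.0093
Price P = Σ PV = 7,270.5851.
Macaulay duration = Σ(t·PV) / P = 35,490.0093 / 7,270.5851 = 4.88131 years.

4.8813 years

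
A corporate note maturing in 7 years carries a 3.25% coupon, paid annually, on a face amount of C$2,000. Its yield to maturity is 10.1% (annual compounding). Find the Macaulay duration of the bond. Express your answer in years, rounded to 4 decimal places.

6.2011 years

Periodic yield y = 0.101. Discount each cash flow and weight by its year:
  t   CF        PV=CF/(1+0.101)^t    t·PV
  1        65.00        59.0372        59.0372
  2        65.00        53.6215       107.2429
  3        65.00        48.7025       146.1075
  4        65.00        44.2348       176.9392
  5        65.00        40.1769       200.8847
  6        65.00        36.4913       218.9479
  7     2,065.00     1,052.9526     7,370.6682
  Σ                  1,335.2169     8,279.8277
Price P = Σ PV = 1,335.2169.
Macaulay duration = Σ(t·PV) / P = 8,279.8277 / 1,335.2169 = 6.20111 years.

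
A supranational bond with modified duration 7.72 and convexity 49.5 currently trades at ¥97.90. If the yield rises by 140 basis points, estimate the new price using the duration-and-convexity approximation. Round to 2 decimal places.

Duration effect: -D_mod·Δy = -7.72 × (+0.014) = -0.108080
Convexity effect: ½·C·(Δy)² = 0.5 × 49.5 × (0.014)² = +0.0048510
ΔP/P ≈ -0.108080 + 0.0048510 = -0.103229
New price ≈ 97.90 × (1 - 0.103229) = 87.7938809.

¥87.79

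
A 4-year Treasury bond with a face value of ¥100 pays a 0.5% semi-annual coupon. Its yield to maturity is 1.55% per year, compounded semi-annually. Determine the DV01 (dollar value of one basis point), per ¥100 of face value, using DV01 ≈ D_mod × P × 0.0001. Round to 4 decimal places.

Periodic yield y = 0.00775.
  t   CF        PV=CF/(1+0.00775)^t    t·PV
  1         0.25         0.2481         0.2481
  2         0.25         0.2462         0.4923
  3         0.25         0.2443         0.7328
  4         0.25         0.2424         0.9696
  5         0.25         0.2405         1.2027
  6         0.25         0.2387         1.4321
  7         0.25         0.2368         1.6579
  8       100.25        94.2458       753.9663
  Σ                     95.9428       760.7018
P = 95.9428; D_Mac = 7.92870 half-year periods = 3.96435 yrs; D_mod = 3.93386 yrs.
DV01 ≈ 3.93386 × 95.9428 × 0.0001 = 0.037743.

¥0.0377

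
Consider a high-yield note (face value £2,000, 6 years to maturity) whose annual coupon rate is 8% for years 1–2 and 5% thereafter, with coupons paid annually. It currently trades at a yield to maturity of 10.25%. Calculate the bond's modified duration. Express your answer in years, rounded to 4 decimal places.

4.5225 years

Periodic yield y = 0.1025. First find Macaulay duration:
  t   CF        PV=CF/(1+0.1025)^t    t·PV
  1       160.00       145.1247       145.1247
  2       160.00       131.6324       263.2648
  3       100.00        74.6215       223.8646
  4       100.00        67.6839       270.7357
  5       100.00        61.3913       306.9566
  6     2,100.00     1,169.3586     7,016.1515
  Σ                  1,649.8125     8,226.0980
P = 1,649.8125; Macaulay duration = 8,226.0980 / 1,649.8125 = 4.98608 years.
Modified duration = D_Mac / (1 + y) = 4.98608 / 1.1025 = 4.52252 years.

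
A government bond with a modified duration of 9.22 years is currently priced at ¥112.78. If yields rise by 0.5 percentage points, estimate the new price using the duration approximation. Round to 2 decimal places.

¥107.58

Duration approximation: ΔP/P ≈ -D_mod · Δy = -9.22 × (+0.005) = -0.046100.
New price ≈ 112.78 × (1 - 0.046100) = 107.580842.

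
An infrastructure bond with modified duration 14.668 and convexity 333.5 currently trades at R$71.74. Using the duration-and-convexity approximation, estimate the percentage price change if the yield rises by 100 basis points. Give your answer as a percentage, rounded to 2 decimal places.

Duration effect: -D_mod·Δy = -14.668 × (+0.01) = -0.146680
Convexity effect: ½·C·(Δy)² = 0.5 × 333.5 × (0.01)² = +0.0166750
ΔP/P ≈ -0.146680 + 0.0166750 = -0.130005
= -13.0005%.

-13.00%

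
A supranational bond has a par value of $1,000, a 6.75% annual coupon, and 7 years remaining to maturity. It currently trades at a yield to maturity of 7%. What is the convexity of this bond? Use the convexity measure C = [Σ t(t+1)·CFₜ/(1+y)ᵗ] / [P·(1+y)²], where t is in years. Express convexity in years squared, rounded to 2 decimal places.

With y = 0.07:
  t   CF        PV=CF/(1+0.07)^t    t·PV        t(t+1)·PV
  1        67.50        63.0841        63.0841         126.1682
  2        67.50        58.9571       117.9142         353.7427
  3        67.50        55.1001       165.3003         661.2013
  4        67.50        51.4954       205.9817       1,029.9085
  5        67.50        48.1266       240.6328       1,443.7970
  6        67.50        44.9781       269.8686       1,889.0802
  7     1,067.50       664.7853     4,653.4974      37,227.9796
  Σ                    986.5268     5,716.2793      42,731.8775
P = 986.5268.
Convexity = Σ t(t+1)·PV / [P·(1+y)²] = 42,731.8775 / (986.5268 × 1.144900) = 37.83341.

37.83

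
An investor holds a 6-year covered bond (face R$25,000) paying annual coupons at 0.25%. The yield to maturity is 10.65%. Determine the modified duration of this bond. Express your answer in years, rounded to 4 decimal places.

5.3740 years

Periodic yield y = 0.1065. First find Macaulay duration:
  t   CF        PV=CF/(1+0.1065)^t    t·PV
  1        62.50        56.4844        56.4844
  2        62.50        51.0478       102.0956
  3        62.50        46.1345       138.4035
  4        62.50        41.6941       166.7763
  5        62.50        37.6810       188.4052
  6    25,062.50    13,655.7602    81,934.5609
  Σ                 13,888.8020    82,586.7260
P = 13,888.8020; Macaulay duration = 82,586.7260 / 13,888.8020 = 5.94628 years.
Modified duration = D_Mac / (1 + y) = 5.94628 / 1.1065 = 5.37396 years.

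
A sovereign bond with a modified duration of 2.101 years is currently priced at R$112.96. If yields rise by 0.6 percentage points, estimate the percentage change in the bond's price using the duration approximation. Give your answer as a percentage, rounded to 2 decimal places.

-1.26%

Duration approximation: ΔP/P ≈ -D_mod · Δy = -2.101 × (+0.006) = -0.012606.
As a percentage: -1.2606%.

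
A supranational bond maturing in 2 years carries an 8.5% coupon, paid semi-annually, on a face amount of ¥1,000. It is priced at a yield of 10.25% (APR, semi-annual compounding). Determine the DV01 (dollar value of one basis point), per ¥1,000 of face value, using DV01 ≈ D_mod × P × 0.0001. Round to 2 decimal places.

Periodic yield y = 0.05125.
  t   CF        PV=CF/(1+0.05125)^t    t·PV
  1        42.50        40.4281        40.4281
  2        42.50        38.4571        76.9143
  3        42.50        36.5823       109.7469
  4     1,042.50       853.5953     3,414.3813
  Σ                    969.0628     3,641.4705
P = 969.0628; D_Mac = 3.75772 half-year periods = 1.87886 yrs; D_mod = 1.78726 yrs.
DV01 ≈ 1.78726 × 969.0628 × 0.0001 = 0.173197.

¥0.17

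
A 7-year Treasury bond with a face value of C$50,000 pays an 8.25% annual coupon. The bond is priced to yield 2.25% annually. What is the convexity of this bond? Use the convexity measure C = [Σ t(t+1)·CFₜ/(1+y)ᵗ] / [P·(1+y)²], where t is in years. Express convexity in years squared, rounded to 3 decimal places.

41.581

With y = 0.0225:
  t   CF        PV=CF/(1+0.0225)^t    t·PV        t(t+1)·PV
  1     4,125.00     4,034.2298     4,034.2298       8,068.4597
  2     4,125.00     3,945.4570     7,890.9141      23,672.7423
  3     4,125.00     3,858.6377    11,575.9131      46,303.6524
  4     4,125.00     3,773.7288    15,094.9152      75,474.5760
  5     4,125.00     3,690.6883    18,453.4416     110,720.6494
  6     4,125.00     3,609.4751    21,656.8507     151,597.9551
  7    54,125.00    46,318.5220   324,229.6538   2,593,837.2307
  Σ                 69,230.7388   402,935.9183   3,009,675.2654
P = 69,230.7388.
Convexity = Σ t(t+1)·PV / [P·(1+y)²] = 3,009,675.2654 / (69,230.7388 × 1.045506) = 41.58091.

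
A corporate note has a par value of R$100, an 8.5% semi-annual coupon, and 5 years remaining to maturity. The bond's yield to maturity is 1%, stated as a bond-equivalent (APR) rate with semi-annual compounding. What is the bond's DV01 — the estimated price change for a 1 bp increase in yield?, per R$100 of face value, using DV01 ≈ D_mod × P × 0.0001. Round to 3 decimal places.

Periodic yield y = 0.005.
  t   CF        PV=CF/(1+0.005)^t    t·PV
  1         4.25         4.2289         4.2289
  2         4.25         4.2078         8.4156
  3         4.25         4.1869        12.5606
  4         4.25         4.1661        16.6642
  5         4.25         4.1453        20.7266
  6         4.25         4.1247        24.7482
  7         4.25         4.1042        28.7293
  8         4.25         4.0838        32.6701
  9         4.25         4.0634        36.5710
  10      104.25        99.1780       991.7802
  Σ                    136.4890     1,177.0948
P = 136.4890; D_Mac = 8.62410 half-year periods = 4.31205 yrs; D_mod = 4.29060 yrs.
DV01 ≈ 4.29060 × 136.4890 × 0.0001 = 0.058562.

R$0.059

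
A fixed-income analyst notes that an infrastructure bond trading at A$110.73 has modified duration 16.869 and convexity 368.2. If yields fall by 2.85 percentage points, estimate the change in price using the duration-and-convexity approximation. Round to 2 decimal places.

Duration effect: -D_mod·Δy = -16.869 × (-0.0285) = +0.4807665
Convexity effect: ½·C·(Δy)² = 0.5 × 368.2 × (-0.0285)² = +0.149535225
ΔP/P ≈ +0.4807665 + 0.149535225 = +0.630301725
ΔP ≈ 110.73 × (+0.630301725) = +69.79331000925.

+A$69.79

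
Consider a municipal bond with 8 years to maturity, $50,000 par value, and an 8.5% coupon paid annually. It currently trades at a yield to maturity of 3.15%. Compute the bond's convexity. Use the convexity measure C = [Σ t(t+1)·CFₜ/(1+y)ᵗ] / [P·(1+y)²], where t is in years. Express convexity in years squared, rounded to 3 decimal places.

With y = 0.0315:
  t   CF        PV=CF/(1+0.0315)^t    t·PV        t(t+1)·PV
  1     4,250.00     4,120.2133     4,120.2133       8,240.4266
  2     4,250.00     3,994.3900     7,988.7800      23,966.3400
  3     4,250.00     3,872.4091    11,617.2273      46,468.9093
  4     4,250.00     3,754.1533    15,016.6131      75,083.0656
  5     4,250.00     3,639.5088    18,197.5438     109,185.2627
  6     4,250.00     3,528.3653    21,170.1915     148,191.3405
  7     4,250.00     3,420.6159    23,944.3110     191,554.4877
  8    54,250.00    42,329.7676   338,638.1408   3,047,743.2668
  Σ                 68,659.4231   440,693.0207   3,650,433.0991
P = 68,659.4231.
Convexity = Σ t(t+1)·PV / [P·(1+y)²] = 3,650,433.0991 / (68,659.4231 × 1.063992) = 49.96959.

49.970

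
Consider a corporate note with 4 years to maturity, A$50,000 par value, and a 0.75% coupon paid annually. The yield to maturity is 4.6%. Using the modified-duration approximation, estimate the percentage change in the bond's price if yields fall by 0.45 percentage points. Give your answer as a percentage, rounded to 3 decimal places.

+1.700%

Periodic yield y = 0.046. Modified duration first:
  t   CF        PV=CF/(1+0.046)^t    t·PV
  1       375.00       358.5086       358.5086
  2       375.00       342.7425       685.4849
  3       375.00       327.6696       983.0089
  4    50,375.00    42,081.2199   168,324.8795
  Σ                 43,110.1406   170,351.8820
P = 43,110.1406; D_Mac = 3.95155 yrs; D_mod = 3.95155/(1+0.046) = 3.77777 yrs.
ΔP/P ≈ -D_mod · Δy = -3.77777 × (-0.0045) = +0.017000 = +1.7000%.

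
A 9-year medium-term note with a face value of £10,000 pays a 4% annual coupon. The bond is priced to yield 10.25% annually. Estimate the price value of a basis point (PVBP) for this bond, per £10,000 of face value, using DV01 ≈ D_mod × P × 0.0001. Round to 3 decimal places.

Periodic yield y = 0.1025.
  t   CF        PV=CF/(1+0.1025)^t    t·PV
  1       400.00       362.8118       362.8118
  2       400.00       329.0810       658.1620
  3       400.00       298.4862       895.4585
  4       400.00       270.7357     1,082.9430
  5       400.00       245.5653     1,227.8265
  6       400.00       222.7350     1,336.4098
  7       400.00       202.0272     1,414.1903
  8       400.00       183.2446     1,465.9569
  9    10,400.00     4,321.4148    38,892.7333
  Σ                  6,436.1016    47,336.4920
P = 6,436.1016; D_Mac = 7.35484 yrs; D_mod = 6.67106 yrs.
DV01 ≈ 6.67106 × 6,436.1016 × 0.0001 = 4.293559.

£4.294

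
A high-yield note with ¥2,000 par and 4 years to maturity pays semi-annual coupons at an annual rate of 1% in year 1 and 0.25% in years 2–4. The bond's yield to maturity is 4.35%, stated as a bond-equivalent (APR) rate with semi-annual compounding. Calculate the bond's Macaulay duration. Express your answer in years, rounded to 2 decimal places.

3.95 years

Periodic yield y = 0.02175. Discount each cash flow and weight by its period:
  t   CF        PV=CF/(1+0.02175)^t    t·PV
  1        10.00         9.7871         9.7871
  2        10.00         9.5788        19.1576
  3         2.50         2.3437         7.0312
  4         2.50         2.2938         9.1753
  5         2.50         2.2450        11.2250
  6         2.50         2.1972        13.1833
  7         2.50         2.1504        15.0531
  8     2,002.50     1,685.8361    13,486.6889
  Σ                  1,716.4322    13,571.3015
Price P = Σ PV = 1,716.4322.
Macaulay duration = Σ(t·PV) / P = 13,571.3015 / 1,716.4322 = 7.90669 half-year periods.
In years: 7.90669 / 2 = 3.95335 years.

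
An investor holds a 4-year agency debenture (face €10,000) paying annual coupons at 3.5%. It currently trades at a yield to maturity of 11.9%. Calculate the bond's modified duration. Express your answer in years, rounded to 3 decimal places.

3.365 years

Periodic yield y = 0.119. First find Macaulay duration:
  t   CF        PV=CF/(1+0.119)^t    t·PV
  1       350.00       312.7793       312.7793
  2       350.00       279.5168       559.0335
  3       350.00       249.7916       749.3747
  4    10,350.00     6,601.1561    26,404.6245
  Σ                  7,443.2437    28,025.8120
P = 7,443.2437; Macaulay duration = 28,025.8120 / 7,443.2437 = 3.76527 years.
Modified duration = D_Mac / (1 + y) = 3.76527 / 1.119 = 3.36485 years.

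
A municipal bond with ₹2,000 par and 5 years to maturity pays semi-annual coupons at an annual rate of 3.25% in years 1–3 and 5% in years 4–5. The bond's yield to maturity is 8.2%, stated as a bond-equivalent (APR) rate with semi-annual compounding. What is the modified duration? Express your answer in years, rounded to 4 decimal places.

Periodic yield y = 0.041. First find Macaulay duration:
  t   CF        PV=CF/(1+0.041)^t    t·PV
  1        32.50        31.2200        31.2200
  2        32.50        29.9904        59.9808
  3        32.50        28.8092        86.4276
  4        32.50        27.6745       110.6982
  5        32.50        26.5846       132.9229
  6        32.50        25.5375       153.2252
  7        50.00        37.7411       264.1879
  8        50.00        36.2547       290.0375
  9        50.00        34.8268       313.4411
  10    2,050.00     1,371.6603    13,716.6029
  Σ                  1,650.2991    15,158.7440
P = 1,650.2991; Macaulay duration = 15,158.7440 / 1,650.2991 = 9.18545 half-year periods = 4.59273 years.
Modified duration = D_Mac / (1 + y) = 4.59273 / 1.041 = 4.41184 years.

4.4118 years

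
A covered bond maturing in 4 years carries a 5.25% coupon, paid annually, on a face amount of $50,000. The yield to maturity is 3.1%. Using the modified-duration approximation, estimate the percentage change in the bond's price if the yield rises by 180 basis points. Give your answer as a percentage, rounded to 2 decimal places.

-6.50%

Periodic yield y = 0.031. Modified duration first:
  t   CF        PV=CF/(1+0.031)^t    t·PV
  1     2,625.00     2,546.0718     2,546.0718
  2     2,625.00     2,469.5168     4,939.0335
  3     2,625.00     2,395.2636     7,185.7908
  4    52,625.00    46,575.4916   186,301.9665
  Σ                 53,986.3437   200,972.8625
P = 53,986.3437; D_Mac = 3.72266 yrs; D_mod = 3.72266/(1+0.031) = 3.61073 yrs.
ΔP/P ≈ -D_mod · Δy = -3.61073 × (+0.018) = -0.064993 = -6.4993%.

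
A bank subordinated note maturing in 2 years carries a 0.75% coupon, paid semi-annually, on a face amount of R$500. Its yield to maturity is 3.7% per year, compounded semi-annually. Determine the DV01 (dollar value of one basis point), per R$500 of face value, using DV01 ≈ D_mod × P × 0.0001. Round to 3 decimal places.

R$0.092

Periodic yield y = 0.0185.
  t   CF        PV=CF/(1+0.0185)^t    t·PV
  1        1.875         1.8409         1.8409
  2        1.875         1.8075         3.6150
  3        1.875         1.7747         5.3240
  4      501.875       466.3924     1,865.5694
  Σ                    471.8155     1,876.3494
P = 471.8155; D_Mac = 3.97687 half-year periods = 1.98844 yrs; D_mod = 1.95232 yrs.
DV01 ≈ 1.95232 × 471.8155 × 0.0001 = 0.092113.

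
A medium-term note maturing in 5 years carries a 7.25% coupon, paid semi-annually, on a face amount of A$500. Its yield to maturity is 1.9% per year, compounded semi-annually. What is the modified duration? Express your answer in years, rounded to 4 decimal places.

4.3305 years

Periodic yield y = 0.0095. First find Macaulay duration:
  t   CF        PV=CF/(1+0.0095)^t    t·PV
  1       18.125        17.9544        17.9544
  2       18.125        17.7855        35.5709
  3       18.125        17.6181        52.8543
  4       18.125        17.4523        69.8092
  5       18.125        17.2881        86.4403
  6       18.125        17.1254       102.7522
  7       18.125        16.9642       118.7495
  8       18.125        16.8046       134.4366
  9       18.125        16.6464       149.8179
  10     518.125       471.3802     4,713.8018
  Σ                    627.0191     5,482.1872
P = 627.0191; Macaulay duration = 5,482.1872 / 627.0191 = 8.74325 half-year periods = 4.37163 years.
Modified duration = D_Mac / (1 + y) = 4.37163 / 1.0095 = 4.33049 years.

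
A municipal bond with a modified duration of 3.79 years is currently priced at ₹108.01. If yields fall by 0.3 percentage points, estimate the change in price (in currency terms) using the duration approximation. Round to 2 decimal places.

+₹1.23

Duration approximation: ΔP/P ≈ -D_mod · Δy = -3.79 × (-0.003) = +0.011370.
ΔP ≈ 108.01 × (+0.011370) = +1.2280737.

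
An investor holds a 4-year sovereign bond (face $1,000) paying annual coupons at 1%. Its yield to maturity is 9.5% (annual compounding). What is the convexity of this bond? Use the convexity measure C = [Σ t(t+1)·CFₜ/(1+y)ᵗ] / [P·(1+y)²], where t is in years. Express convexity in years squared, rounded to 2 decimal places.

16.29

With y = 0.095:
  t   CF        PV=CF/(1+0.095)^t    t·PV        t(t+1)·PV
  1        10.00         9.1324         9.1324          18.2648
  2        10.00         8.3401        16.6802          50.0407
  3        10.00         7.6165        22.8496          91.3985
  4     1,010.00       702.5300     2,810.1201      14,050.6007
  Σ                    727.6191     2,858.7824      14,210.3047
P = 727.6191.
Convexity = Σ t(t+1)·PV / [P·(1+y)²] = 14,210.3047 / (727.6191 × 1.199025) = 16.28812.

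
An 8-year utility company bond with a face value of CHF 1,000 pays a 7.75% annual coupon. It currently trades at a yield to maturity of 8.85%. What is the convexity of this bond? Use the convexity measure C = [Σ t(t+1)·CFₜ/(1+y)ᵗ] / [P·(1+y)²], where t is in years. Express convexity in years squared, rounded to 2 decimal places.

42.80

With y = 0.0885:
  t   CF        PV=CF/(1+0.0885)^t    t·PV        t(t+1)·PV
  1        77.50        71.1989        71.1989         142.3978
  2        77.50        65.4101       130.8202         392.4606
  3        77.50        60.0920       180.2759         721.1036
  4        77.50        55.2062       220.8249       1,104.1243
  5        77.50        50.7177       253.5885       1,521.5309
  6        77.50        46.5941       279.5647       1,956.9530
  7        77.50        42.8058       299.6406       2,397.1251
  8     1,077.50       546.7513     4,374.0103      39,366.0925
  Σ                    938.7761     5,809.9240      47,601.7878
P = 938.7761.
Convexity = Σ t(t+1)·PV / [P·(1+y)²] = 47,601.7878 / (938.7761 × 1.184832) = 42.79612.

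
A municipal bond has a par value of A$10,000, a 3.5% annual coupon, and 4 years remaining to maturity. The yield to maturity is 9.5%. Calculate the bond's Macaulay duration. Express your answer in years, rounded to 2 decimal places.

3.78 years

Periodic yield y = 0.095. Discount each cash flow and weight by its year:
  t   CF        PV=CF/(1+0.095)^t    t·PV
  1       350.00       319.6347       319.6347
  2       350.00       291.9038       583.8077
  3       350.00       266.5788       799.7365
  4    10,350.00     7,199.1939    28,796.7758
  Σ                  8,077.3113    30,499.9547
Price P = Σ PV = 8,077.3113.
Macaulay duration = Σ(t·PV) / P = 30,499.9547 / 8,077.3113 = 3.77600 years.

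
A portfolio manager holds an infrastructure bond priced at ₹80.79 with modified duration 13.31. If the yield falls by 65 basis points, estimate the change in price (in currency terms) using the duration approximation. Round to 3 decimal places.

Duration approximation: ΔP/P ≈ -D_mod · Δy = -13.31 × (-0.0065) = +0.086515.
ΔP ≈ 80.79 × (+0.086515) = +6.98954685.

+₹6.990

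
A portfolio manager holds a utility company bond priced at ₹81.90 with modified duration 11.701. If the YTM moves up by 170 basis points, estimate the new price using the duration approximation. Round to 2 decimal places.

Duration approximation: ΔP/P ≈ -D_mod · Δy = -11.701 × (+0.017) = -0.198917.
New price ≈ 81.90 × (1 - 0.198917) = 65.6086977.

₹65.61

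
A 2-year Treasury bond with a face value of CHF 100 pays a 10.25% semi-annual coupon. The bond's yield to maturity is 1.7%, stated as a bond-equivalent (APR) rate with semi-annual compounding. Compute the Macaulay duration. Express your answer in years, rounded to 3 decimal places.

1.870 years

Periodic yield y = 0.0085. Discount each cash flow and weight by its period:
  t   CF        PV=CF/(1+0.0085)^t    t·PV
  1        5.125         5.0818         5.0818
  2        5.125         5.0390        10.0779
  3        5.125         4.9965        14.9895
  4      105.125       101.6254       406.5017
  Σ                    116.7427       436.6510
Price P = Σ PV = 116.7427.
Macaulay duration = Σ(t·PV) / P = 436.6510 / 116.7427 = 3.74028 half-year periods.
In years: 3.74028 / 2 = 1.87014 years.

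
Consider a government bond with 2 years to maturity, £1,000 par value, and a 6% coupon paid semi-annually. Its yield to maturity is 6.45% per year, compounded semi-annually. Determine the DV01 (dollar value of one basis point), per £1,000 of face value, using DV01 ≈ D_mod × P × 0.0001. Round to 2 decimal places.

£0.18

Periodic yield y = 0.03225.
  t   CF        PV=CF/(1+0.03225)^t    t·PV
  1        30.00        29.0627        29.0627
  2        30.00        28.1547        56.3095
  3        30.00        27.2751        81.8253
  4     1,030.00       907.1888     3,628.7550
  Σ                    991.6813     3,795.9526
P = 991.6813; D_Mac = 3.82779 half-year periods = 1.91390 yrs; D_mod = 1.85410 yrs.
DV01 ≈ 1.85410 × 991.6813 × 0.0001 = 0.183868.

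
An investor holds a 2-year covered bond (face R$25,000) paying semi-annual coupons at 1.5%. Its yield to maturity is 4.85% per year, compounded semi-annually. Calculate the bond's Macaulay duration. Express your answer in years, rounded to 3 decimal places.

Periodic yield y = 0.02425. Discount each cash flow and weight by its period:
  t   CF        PV=CF/(1+0.02425)^t    t·PV
  1       187.50       183.0608       183.0608
  2       187.50       178.7267       357.4533
  3       187.50       174.4951       523.4854
  4    25,187.50    22,885.5405    91,542.1618
  Σ                 23,421.8230    92,606.1613
Price P = Σ PV = 23,421.8230.
Macaulay duration = Σ(t·PV) / P = 92,606.1613 / 23,421.8230 = 3.95384 half-year periods.
In years: 3.95384 / 2 = 1.97692 years.

1.977 years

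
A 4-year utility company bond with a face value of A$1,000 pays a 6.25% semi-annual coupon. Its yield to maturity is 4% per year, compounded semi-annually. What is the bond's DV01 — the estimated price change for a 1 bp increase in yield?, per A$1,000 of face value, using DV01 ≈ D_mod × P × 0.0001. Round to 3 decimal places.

Periodic yield y = 0.02.
  t   CF        PV=CF/(1+0.02)^t    t·PV
  1        31.25        30.6373        30.6373
  2        31.25        30.0365        60.0730
  3        31.25        29.4476        88.3427
  4        31.25        28.8702       115.4807
  5        31.25        28.3041       141.5204
  6        31.25        27.7491       166.4946
  7        31.25        27.2050       190.4350
  8     1,031.25       880.1619     7,041.2956
  Σ                  1,082.4117     7,834.2794
P = 1,082.4117; D_Mac = 7.23780 half-year periods = 3.61890 yrs; D_mod = 3.54794 yrs.
DV01 ≈ 3.54794 × 1,082.4117 × 0.0001 = 0.384033.

A$0.384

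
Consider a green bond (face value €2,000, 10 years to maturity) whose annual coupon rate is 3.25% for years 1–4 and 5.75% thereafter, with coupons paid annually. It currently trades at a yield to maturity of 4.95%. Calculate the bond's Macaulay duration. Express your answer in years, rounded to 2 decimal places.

8.45 years

Periodic yield y = 0.0495. Discount each cash flow and weight by its year:
  t   CF        PV=CF/(1+0.0495)^t    t·PV
  1        65.00        61.9343        61.9343
  2        65.00        59.0131       118.0262
  3        65.00        56.2297       168.6892
  4        65.00        53.5776       214.3106
  5       115.00        90.3204       451.6018
  6       115.00        86.0604       516.3622
  7       115.00        82.0013       574.0091
  8       115.00        78.1337       625.0695
  9       115.00        74.4485       670.0363
  10    2,115.00     1,304.6257    13,046.2574
  Σ                  1,946.3447    16,446.2965
Price P = Σ PV = 1,946.3447.
Macaulay duration = Σ(t·PV) / P = 16,446.2965 / 1,946.3447 = 8.44984 years.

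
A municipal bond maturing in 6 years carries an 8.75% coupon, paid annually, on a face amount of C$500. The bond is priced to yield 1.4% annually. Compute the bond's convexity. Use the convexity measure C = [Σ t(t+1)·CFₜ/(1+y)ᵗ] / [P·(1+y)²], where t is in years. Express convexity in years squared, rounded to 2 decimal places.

32.74

With y = 0.014:
  t   CF        PV=CF/(1+0.014)^t    t·PV        t(t+1)·PV
  1        43.75        43.1460        43.1460          86.2919
  2        43.75        42.5503        85.1005         255.3015
  3        43.75        41.9628       125.8883         503.5533
  4        43.75        41.3834       165.5336         827.6681
  5        43.75        40.8120       204.0602       1,224.3611
  6       543.75       500.2321     3,001.3925      21,009.7474
  Σ                    710.0865     3,625.1211      23,906.9234
P = 710.0865.
Convexity = Σ t(t+1)·PV / [P·(1+y)²] = 23,906.9234 / (710.0865 × 1.028196) = 32.74436.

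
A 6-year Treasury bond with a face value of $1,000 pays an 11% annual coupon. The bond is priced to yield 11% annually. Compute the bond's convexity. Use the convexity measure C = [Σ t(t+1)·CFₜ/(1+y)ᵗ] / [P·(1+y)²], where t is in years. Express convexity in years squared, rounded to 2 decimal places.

With y = 0.11:
  t   CF        PV=CF/(1+0.11)^t    t·PV        t(t+1)·PV
  1       110.00        99.0991        99.0991         198.1982
  2       110.00        89.2785       178.5569         535.6708
  3       110.00        80.4311       241.2932         965.1726
  4       110.00        72.4604       289.8416       1,449.2081
  5       110.00        65.2796       326.3982       1,958.3894
  6     1,110.00       593.4513     3,560.7080      24,924.9558
  Σ                  1,000.0000     4,695.8970      30,031.5949
P = 1,000.0000.
Convexity = Σ t(t+1)·PV / [P·(1+y)²] = 30,031.5949 / (1,000.0000 × 1.232100) = 24.37432.

24.37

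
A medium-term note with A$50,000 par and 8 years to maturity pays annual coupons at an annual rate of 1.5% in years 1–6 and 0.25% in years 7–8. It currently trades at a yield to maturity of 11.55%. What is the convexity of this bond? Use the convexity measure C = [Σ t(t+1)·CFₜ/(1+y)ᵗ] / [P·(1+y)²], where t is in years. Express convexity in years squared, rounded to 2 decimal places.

With y = 0.1155:
  t   CF        PV=CF/(1+0.1155)^t    t·PV        t(t+1)·PV
  1       750.00       672.3442       672.3442       1,344.6885
  2       750.00       602.7290     1,205.4581       3,616.3742
  3       750.00       540.3219     1,620.9656       6,483.8623
  4       750.00       484.3764     1,937.5056       9,687.5278
  5       750.00       434.2236     2,171.1178      13,026.7070
  6       750.00       389.2636     2,335.5817      16,349.0720
  7       125.00        58.1598       407.1187       3,256.9494
  8    50,125.00    20,907.2922   167,258.3375   1,505,325.0373
  Σ                 24,088.7107   177,608.4292   1,559,090.2186
P = 24,088.7107.
Convexity = Σ t(t+1)·PV / [P·(1+y)²] = 1,559,090.2186 / (24,088.7107 × 1.244340) = 52.01379.

52.01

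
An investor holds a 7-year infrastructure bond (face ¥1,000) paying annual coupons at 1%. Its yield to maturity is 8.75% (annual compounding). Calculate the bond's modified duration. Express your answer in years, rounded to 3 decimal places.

6.180 years

Periodic yield y = 0.0875. First find Macaulay duration:
  t   CF        PV=CF/(1+0.0875)^t    t·PV
  1        10.00         9.1954         9.1954
  2        10.00         8.4555        16.9111
  3        10.00         7.7752        23.3256
  4        10.00         7.1496        28.5985
  5        10.00         6.5744        32.8718
  6        10.00         6.0454        36.2723
  7     1,010.00       561.4570     3,930.1991
  Σ                    606.6525     4,077.3739
P = 606.6525; Macaulay duration = 4,077.3739 / 606.6525 = 6.72110 years.
Modified duration = D_Mac / (1 + y) = 6.72110 / 1.0875 = 6.18032 years.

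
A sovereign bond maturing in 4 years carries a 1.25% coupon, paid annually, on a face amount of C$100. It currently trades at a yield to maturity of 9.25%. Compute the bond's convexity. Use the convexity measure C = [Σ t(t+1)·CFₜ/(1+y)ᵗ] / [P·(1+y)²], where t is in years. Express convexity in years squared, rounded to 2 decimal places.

With y = 0.0925:
  t   CF        PV=CF/(1+0.0925)^t    t·PV        t(t+1)·PV
  1         1.25         1.1442         1.1442           2.2883
  2         1.25         1.0473         2.0946           6.2837
  3         1.25         0.9586         2.8759          11.5034
  4       101.25        71.0738       284.2950       1,421.4751
  Σ                     74.2238       290.4096       1,441.5506
P = 74.2238.
Convexity = Σ t(t+1)·PV / [P·(1+y)²] = 1,441.5506 / (74.2238 × 1.193556) = 16.27210.

16.27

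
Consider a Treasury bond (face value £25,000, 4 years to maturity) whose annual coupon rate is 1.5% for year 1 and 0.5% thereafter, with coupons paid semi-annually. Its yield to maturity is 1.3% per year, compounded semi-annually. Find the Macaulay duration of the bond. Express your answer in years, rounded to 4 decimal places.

Periodic yield y = 0.0065. Discount each cash flow and weight by its period:
  t   CF        PV=CF/(1+0.0065)^t    t·PV
  1       187.50       186.2891       186.2891
  2       187.50       185.0861       370.1721
  3        62.50        61.2969       183.8908
  4        62.50        60.9011       243.6043
  5        62.50        60.5078       302.5388
  6        62.50        60.1170       360.7020
  7        62.50        59.7288       418.1014
  8    25,062.50    23,796.5587   190,372.4693
  Σ                 24,470.4854   192,437.7678
Price P = Σ PV = 24,470.4854.
Macaulay duration = Σ(t·PV) / P = 192,437.7678 / 24,470.4854 = 7.86408 half-year periods.
In years: 7.86408 / 2 = 3.93204 years.

3.9320 years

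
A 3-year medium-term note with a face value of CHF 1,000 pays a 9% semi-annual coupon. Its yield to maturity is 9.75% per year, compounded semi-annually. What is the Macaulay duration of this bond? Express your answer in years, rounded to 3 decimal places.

Periodic yield y = 0.04875. Discount each cash flow and weight by its period:
  t   CF        PV=CF/(1+0.04875)^t    t·PV
  1        45.00        42.9082        42.9082
  2        45.00        40.9137        81.8274
  3        45.00        39.0119       117.0356
  4        45.00        37.1984       148.7937
  5        45.00        35.4693       177.3465
  6     1,045.00       785.3883     4,712.3300
  Σ                    980.8898     5,280.2414
Price P = Σ PV = 980.8898.
Macaulay duration = Σ(t·PV) / P = 5,280.2414 / 980.8898 = 5.38311 half-year periods.
In years: 5.38311 / 2 = 2.69156 years.

2.692 years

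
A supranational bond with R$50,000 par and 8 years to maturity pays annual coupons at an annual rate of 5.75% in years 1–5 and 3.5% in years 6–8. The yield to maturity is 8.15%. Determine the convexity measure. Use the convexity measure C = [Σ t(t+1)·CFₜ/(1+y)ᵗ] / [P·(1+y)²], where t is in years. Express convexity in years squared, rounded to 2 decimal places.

With y = 0.0815:
  t   CF        PV=CF/(1+0.0815)^t    t·PV        t(t+1)·PV
  1     2,875.00     2,658.3449     2,658.3449       5,316.6898
  2     2,875.00     2,458.0165     4,916.0331      14,748.0993
  3     2,875.00     2,272.7846     6,818.3538      27,273.4152
  4     2,875.00     2,101.5114     8,406.0457      42,030.2284
  5     2,875.00     1,943.1451     9,715.7255      58,294.3528
  6     1,750.00     1,093.6514     6,561.9083      45,933.3580
  7     1,750.00     1,011.2357     7,078.6497      56,629.1978
  8    51,750.00    27,650.1928   221,201.5424   1,990,813.8817
  Σ                 41,188.8824   267,356.6033   2,241,039.2228
P = 41,188.8824.
Convexity = Σ t(t+1)·PV / [P·(1+y)²] = 2,241,039.2228 / (41,188.8824 × 1.169642) = 46.51750.

46.52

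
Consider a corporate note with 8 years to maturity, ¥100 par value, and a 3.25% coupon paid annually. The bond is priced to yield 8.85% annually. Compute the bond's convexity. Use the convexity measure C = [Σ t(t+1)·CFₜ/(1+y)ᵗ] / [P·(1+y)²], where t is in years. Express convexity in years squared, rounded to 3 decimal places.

50.489

With y = 0.0885:
  t   CF        PV=CF/(1+0.0885)^t    t·PV        t(t+1)·PV
  1         3.25         2.9858         2.9858           5.9715
  2         3.25         2.7430         5.4860          16.4580
  3         3.25         2.5200         7.5600          30.2398
  4         3.25         2.3151         9.2604          46.3020
  5         3.25         2.1269        10.6344          63.8061
  6         3.25         1.9539        11.7237          82.0658
  7         3.25         1.7951        12.5656         100.5246
  8       103.25        52.3917       419.1337       3,772.2033
  Σ                     68.8315       479.3494       4,117.5712
P = 68.8315.
Convexity = Σ t(t+1)·PV / [P·(1+y)²] = 4,117.5712 / (68.8315 × 1.184832) = 50.48906.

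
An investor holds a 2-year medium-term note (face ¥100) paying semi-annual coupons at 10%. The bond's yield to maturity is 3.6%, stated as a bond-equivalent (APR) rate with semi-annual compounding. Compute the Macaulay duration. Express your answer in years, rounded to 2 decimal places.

1.87 years

Periodic yield y = 0.018. Discount each cash flow and weight by its period:
  t   CF        PV=CF/(1+0.018)^t    t·PV
  1         5.00         4.9116         4.9116
  2         5.00         4.8247         9.6495
  3         5.00         4.7394        14.2183
  4       105.00        97.7683       391.0733
  Σ                    112.2441       419.8527
Price P = Σ PV = 112.2441.
Macaulay duration = Σ(t·PV) / P = 419.8527 / 112.2441 = 3.74053 half-year periods.
In years: 3.74053 / 2 = 1.87027 years.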